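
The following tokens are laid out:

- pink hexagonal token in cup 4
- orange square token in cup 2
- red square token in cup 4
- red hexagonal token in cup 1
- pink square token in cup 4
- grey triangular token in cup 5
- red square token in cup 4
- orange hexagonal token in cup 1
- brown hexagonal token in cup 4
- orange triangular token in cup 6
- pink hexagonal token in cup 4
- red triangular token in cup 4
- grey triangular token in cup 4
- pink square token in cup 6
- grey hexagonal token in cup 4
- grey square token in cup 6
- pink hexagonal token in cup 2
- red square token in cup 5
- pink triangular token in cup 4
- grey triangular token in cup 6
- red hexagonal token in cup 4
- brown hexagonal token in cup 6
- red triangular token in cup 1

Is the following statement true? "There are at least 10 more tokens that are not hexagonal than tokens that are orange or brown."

False

There are 14 tokens that are not hexagonal.
There are 5 tokens that are orange or brown.
The claim requires 14 − 5 = 9 ≥ 10, which does not hold.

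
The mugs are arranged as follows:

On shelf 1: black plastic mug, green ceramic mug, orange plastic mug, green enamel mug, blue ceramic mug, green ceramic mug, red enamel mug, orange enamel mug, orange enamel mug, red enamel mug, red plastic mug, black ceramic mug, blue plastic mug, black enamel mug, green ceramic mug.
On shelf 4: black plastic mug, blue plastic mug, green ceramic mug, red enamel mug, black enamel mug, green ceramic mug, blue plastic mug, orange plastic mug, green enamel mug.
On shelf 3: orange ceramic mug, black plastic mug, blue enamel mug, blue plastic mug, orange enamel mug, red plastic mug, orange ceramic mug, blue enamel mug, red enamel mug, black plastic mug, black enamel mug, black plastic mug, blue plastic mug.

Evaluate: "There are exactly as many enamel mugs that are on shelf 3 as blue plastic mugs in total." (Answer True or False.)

True

|enamel mugs on shelf 3| = 5.
|blue plastic mugs| = 5.
The claim requires 5 = 5, which holds.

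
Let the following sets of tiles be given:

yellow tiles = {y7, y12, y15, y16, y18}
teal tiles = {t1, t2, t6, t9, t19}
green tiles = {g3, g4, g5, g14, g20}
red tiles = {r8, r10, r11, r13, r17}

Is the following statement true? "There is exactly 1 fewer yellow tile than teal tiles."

There are 5 yellow tiles.
There are 5 teal tiles.
The claim requires 5 − 5 (= 0) to equal 1, which does not hold.

False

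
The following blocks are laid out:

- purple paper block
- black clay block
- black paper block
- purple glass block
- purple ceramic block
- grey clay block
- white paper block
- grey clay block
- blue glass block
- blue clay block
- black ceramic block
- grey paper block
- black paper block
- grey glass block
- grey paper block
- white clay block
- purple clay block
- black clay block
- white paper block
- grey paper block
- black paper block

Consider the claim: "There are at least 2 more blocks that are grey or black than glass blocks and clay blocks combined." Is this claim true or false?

blocks that are grey or black: 12.
glass blocks: 3; clay blocks: 7; combined: 3 + 7 = 10.
The claim requires 12 − 10 = 2 ≥ 2, which holds.

True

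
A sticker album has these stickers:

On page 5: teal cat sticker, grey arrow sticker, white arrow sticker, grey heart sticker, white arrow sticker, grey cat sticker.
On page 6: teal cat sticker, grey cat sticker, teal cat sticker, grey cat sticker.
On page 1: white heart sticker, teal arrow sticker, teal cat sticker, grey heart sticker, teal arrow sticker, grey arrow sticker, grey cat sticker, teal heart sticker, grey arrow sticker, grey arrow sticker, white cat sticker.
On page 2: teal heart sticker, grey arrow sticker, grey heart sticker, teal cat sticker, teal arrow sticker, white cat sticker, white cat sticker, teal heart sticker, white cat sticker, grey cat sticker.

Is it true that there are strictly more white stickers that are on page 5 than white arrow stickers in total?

white stickers on page 5: 2.
white arrow stickers: 2.
The claim requires 2 > 2, which does not hold.

False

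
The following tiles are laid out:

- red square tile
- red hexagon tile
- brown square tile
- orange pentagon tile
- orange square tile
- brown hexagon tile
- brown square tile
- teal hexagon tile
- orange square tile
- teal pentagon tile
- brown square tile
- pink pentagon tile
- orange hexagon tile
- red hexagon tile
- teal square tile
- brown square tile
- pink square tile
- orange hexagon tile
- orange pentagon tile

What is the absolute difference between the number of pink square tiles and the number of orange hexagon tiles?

1

pink square tiles: 1. orange hexagon tiles: 2.
|1 − 2| = 2 − 1 = 1.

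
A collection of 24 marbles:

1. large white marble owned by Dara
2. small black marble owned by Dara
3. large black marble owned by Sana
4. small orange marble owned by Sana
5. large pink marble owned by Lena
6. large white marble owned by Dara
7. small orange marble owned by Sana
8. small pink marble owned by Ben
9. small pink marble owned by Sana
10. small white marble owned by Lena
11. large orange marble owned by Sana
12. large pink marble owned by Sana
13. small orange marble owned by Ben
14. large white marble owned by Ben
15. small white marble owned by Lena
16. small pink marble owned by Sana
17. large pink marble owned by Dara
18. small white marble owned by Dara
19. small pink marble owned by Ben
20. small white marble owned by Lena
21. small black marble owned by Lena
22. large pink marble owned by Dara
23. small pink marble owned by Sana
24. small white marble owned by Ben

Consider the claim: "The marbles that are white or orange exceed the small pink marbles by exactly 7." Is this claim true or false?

True

There are 12 marbles that are white or orange.
There are 5 small pink marbles.
The claim requires 12 − 5 (= 7) to equal 7, which holds.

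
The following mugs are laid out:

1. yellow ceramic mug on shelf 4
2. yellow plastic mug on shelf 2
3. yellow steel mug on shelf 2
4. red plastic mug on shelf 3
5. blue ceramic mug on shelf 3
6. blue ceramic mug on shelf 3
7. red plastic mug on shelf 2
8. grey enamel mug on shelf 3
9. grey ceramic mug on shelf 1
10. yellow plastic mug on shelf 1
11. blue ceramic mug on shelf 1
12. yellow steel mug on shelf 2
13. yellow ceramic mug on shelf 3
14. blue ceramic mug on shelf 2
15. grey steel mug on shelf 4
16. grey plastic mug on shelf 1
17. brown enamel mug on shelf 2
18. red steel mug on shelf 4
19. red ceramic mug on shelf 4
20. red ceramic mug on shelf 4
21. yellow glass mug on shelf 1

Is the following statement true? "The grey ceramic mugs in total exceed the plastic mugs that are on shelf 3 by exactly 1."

|grey ceramic mugs| = 1.
|plastic mugs on shelf 3| = 1.
The claim requires 1 − 1 (= 0) to equal 1, which does not hold.

False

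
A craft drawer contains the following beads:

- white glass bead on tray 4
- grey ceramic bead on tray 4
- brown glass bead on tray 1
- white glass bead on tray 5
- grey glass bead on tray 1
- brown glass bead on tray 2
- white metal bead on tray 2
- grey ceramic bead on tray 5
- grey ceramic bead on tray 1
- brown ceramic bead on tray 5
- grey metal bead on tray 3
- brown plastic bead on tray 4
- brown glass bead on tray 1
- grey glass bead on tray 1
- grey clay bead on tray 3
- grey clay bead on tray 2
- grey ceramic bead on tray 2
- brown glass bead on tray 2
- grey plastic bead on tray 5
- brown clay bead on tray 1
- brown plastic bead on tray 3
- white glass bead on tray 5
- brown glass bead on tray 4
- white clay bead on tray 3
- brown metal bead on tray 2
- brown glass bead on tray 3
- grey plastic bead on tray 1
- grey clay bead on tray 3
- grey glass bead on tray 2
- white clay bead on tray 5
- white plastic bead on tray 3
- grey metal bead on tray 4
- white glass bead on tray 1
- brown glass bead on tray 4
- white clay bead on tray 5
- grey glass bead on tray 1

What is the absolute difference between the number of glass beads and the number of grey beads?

glass beads: 15. grey beads: 15.
|15 − 15| = 15 − 15 = 0.

0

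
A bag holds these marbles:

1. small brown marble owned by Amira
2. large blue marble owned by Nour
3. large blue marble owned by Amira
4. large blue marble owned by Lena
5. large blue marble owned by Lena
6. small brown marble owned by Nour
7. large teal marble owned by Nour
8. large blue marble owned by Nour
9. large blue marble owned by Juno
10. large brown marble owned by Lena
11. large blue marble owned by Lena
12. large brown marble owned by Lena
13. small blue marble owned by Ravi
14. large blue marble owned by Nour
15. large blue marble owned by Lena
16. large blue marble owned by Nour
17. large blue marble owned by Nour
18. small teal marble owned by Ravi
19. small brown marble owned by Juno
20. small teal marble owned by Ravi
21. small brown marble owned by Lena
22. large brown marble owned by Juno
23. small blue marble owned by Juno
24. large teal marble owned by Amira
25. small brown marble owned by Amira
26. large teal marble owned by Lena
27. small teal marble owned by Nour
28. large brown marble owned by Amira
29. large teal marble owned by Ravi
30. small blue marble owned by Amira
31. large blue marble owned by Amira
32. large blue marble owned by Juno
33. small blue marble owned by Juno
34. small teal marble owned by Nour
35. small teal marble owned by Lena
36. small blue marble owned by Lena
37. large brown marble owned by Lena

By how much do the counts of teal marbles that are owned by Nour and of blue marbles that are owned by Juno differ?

teal marbles owned by Nour: 3. blue marbles owned by Juno: 4.
|3 − 4| = 4 − 3 = 1.

1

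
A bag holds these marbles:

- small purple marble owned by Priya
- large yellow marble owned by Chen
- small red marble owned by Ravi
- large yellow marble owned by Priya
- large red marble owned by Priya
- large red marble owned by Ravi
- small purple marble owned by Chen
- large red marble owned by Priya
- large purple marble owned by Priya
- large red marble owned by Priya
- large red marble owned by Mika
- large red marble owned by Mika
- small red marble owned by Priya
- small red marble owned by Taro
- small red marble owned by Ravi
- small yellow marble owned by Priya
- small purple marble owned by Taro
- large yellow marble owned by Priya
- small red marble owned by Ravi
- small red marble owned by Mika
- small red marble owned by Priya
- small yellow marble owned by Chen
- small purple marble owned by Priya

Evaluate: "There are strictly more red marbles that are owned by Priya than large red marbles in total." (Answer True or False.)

Count of red marbles owned by Priya: 5.
There are 6 large red marbles.
The claim requires 5 > 6, which does not hold.

False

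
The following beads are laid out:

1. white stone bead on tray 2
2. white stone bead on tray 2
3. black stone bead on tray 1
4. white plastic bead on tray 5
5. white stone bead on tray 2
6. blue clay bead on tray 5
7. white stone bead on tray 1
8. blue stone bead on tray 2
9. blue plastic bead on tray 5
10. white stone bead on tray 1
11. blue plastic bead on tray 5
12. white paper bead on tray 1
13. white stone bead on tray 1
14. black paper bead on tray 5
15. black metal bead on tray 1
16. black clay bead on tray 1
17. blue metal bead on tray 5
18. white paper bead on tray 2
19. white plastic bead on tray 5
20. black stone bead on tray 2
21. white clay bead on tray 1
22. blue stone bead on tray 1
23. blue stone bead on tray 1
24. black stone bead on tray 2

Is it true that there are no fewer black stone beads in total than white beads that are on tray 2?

|black stone beads| = 3.
|white beads on tray 2| = 4.
The claim requires 3 ≥ 4, which does not hold.

False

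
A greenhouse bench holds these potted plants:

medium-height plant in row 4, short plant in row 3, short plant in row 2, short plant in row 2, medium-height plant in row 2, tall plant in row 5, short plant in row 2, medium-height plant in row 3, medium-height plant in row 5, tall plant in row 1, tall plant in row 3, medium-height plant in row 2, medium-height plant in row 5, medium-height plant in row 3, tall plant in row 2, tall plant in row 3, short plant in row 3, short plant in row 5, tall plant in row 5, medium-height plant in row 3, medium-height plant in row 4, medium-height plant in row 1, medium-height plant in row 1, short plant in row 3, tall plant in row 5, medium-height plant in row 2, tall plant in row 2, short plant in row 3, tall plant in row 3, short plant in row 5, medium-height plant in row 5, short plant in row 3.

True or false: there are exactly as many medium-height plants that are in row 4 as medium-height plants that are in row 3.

False

There are 2 medium-height plants in row 4.
There are 3 medium-height plants in row 3.
The claim requires 2 = 3, which does not hold.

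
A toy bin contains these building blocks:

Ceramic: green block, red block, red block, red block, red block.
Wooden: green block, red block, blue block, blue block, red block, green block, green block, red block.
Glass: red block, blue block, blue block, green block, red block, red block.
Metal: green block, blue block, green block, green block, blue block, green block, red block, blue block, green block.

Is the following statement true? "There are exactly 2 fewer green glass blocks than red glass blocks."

green glass blocks: 1.
red glass blocks: 3.
The claim requires 3 − 1 (= 2) to equal 2, which holds.

True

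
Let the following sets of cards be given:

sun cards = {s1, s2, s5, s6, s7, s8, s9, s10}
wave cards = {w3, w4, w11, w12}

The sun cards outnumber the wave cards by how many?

4

sun cards: 8.
wave cards: 4.
8 − 4 = 4.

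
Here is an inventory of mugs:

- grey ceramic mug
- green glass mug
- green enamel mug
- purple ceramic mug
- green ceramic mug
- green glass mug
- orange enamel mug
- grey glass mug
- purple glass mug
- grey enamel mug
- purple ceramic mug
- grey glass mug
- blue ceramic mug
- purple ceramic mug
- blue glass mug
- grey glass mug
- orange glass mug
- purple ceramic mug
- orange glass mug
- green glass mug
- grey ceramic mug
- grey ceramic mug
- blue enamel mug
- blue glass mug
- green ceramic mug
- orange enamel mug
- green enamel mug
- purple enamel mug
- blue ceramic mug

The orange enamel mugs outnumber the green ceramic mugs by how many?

0

orange enamel mugs: 2.
green ceramic mugs: 2.
2 − 2 = 0.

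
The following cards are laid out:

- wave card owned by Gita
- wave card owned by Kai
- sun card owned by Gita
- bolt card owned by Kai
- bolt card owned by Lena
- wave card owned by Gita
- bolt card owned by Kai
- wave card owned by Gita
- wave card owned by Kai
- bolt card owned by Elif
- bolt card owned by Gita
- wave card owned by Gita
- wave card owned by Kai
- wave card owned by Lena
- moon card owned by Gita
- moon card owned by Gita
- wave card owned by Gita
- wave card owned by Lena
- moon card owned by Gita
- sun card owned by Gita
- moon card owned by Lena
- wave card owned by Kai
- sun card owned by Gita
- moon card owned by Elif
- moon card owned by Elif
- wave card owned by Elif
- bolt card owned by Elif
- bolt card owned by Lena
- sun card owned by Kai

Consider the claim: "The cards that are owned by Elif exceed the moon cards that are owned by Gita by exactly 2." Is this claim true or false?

Count of cards owned by Elif: 5.
Count of moon cards owned by Gita: 3.
The claim requires 5 − 3 (= 2) to equal 2, which holds.

True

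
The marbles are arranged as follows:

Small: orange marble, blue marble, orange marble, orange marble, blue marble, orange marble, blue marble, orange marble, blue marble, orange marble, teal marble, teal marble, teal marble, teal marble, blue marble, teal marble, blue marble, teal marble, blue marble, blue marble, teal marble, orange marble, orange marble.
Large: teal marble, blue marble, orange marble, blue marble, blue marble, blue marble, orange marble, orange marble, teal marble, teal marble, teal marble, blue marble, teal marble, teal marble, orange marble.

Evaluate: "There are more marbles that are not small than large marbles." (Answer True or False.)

False

|marbles that are not small| = 15.
|large marbles| = 15.
The claim requires 15 > 15, which does not hold.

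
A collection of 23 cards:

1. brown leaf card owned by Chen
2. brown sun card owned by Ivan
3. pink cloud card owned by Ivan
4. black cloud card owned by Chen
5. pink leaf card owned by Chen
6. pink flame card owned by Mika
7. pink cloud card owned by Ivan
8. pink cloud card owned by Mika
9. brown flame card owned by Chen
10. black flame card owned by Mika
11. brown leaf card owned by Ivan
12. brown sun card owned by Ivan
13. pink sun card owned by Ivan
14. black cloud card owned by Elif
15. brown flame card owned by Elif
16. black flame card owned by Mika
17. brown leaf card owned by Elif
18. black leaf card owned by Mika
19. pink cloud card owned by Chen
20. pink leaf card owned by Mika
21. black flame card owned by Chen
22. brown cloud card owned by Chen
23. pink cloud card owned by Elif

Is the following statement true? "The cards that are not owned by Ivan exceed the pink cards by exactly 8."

True

cards that are not owned by Ivan: 17.
pink cards: 9.
The claim requires 17 − 9 (= 8) to equal 8, which holds.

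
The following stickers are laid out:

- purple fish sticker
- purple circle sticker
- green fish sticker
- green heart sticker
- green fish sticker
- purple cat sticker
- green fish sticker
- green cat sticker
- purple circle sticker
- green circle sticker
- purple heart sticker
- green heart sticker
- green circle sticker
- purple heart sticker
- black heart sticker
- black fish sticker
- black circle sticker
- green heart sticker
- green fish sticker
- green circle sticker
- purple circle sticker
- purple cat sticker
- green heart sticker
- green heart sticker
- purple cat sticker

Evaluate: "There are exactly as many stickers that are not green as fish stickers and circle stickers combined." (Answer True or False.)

There are 12 stickers that are not green.
fish stickers: 6; circle stickers: 7; combined: 6 + 7 = 13.
The claim requires 12 = 13, which does not hold.

False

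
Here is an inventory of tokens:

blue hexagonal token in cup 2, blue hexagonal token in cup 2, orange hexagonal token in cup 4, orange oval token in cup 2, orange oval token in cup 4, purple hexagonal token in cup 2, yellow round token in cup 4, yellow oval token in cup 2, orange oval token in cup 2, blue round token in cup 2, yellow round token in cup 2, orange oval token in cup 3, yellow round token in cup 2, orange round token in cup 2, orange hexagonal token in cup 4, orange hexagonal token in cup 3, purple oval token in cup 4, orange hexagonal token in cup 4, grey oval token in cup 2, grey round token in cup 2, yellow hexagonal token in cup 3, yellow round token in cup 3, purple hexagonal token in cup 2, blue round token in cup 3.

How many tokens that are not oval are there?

17

Total tokens: 24; with the excluded value: 7; remaining 24 − 7 = 17.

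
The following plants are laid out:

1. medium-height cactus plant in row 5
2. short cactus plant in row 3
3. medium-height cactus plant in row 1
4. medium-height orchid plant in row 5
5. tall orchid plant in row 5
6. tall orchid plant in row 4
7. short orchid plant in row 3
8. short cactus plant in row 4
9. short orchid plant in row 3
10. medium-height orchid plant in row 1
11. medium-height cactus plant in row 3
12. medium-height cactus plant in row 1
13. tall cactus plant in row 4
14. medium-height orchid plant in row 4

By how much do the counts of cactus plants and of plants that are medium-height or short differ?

4

cactus plants: 7. plants that are medium-height or short: 11.
|7 − 11| = 11 − 7 = 4.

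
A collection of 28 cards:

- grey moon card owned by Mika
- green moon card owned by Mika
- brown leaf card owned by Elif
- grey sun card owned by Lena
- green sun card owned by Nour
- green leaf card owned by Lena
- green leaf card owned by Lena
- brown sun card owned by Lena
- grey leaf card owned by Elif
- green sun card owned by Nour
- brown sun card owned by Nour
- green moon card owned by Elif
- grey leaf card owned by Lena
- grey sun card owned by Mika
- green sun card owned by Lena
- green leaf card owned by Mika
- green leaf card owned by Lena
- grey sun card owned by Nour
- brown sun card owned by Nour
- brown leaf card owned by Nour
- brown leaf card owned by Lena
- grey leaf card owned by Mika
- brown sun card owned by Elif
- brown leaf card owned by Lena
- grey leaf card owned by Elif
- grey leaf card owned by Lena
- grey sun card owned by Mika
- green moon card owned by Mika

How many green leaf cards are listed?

4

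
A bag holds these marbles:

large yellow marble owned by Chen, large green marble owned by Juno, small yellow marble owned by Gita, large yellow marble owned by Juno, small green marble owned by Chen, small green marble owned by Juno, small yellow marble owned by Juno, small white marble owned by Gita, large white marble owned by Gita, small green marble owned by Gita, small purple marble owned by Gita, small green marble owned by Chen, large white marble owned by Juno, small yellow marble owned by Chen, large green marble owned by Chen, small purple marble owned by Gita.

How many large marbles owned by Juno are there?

3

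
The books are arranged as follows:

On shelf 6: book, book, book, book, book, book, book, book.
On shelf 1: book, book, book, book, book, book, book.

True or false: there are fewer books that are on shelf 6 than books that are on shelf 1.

books on shelf 6: 8.
books on shelf 1: 7.
The claim requires 8 < 7, which does not hold.

False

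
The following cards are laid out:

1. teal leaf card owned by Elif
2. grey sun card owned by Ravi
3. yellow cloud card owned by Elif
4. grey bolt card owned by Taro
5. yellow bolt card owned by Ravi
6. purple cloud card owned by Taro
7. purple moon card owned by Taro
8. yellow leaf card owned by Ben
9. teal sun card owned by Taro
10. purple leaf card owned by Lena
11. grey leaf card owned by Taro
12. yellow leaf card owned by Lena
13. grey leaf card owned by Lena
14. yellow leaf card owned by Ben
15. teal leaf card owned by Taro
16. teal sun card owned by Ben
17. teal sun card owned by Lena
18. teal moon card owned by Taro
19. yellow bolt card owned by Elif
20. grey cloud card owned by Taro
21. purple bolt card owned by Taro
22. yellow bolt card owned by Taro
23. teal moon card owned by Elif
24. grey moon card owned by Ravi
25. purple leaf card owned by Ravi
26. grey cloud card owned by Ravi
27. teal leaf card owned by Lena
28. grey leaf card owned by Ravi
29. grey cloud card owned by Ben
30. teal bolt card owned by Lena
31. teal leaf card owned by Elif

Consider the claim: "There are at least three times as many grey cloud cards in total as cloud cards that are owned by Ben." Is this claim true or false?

|grey cloud cards| = 3.
|cloud cards owned by Ben| = 1.
The claim requires 3 ≥ 3 × 1 = 3, which holds.

True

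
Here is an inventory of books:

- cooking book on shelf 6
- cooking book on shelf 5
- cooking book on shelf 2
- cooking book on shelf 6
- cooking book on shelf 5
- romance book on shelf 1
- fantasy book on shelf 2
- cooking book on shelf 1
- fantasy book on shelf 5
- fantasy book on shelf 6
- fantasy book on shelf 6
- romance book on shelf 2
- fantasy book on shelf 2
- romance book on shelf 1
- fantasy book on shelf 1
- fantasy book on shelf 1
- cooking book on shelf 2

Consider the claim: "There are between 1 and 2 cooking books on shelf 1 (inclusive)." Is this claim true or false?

cooking books on shelf 1: 1.
The claim requires 1 ≤ 1 ≤ 2, which holds.

True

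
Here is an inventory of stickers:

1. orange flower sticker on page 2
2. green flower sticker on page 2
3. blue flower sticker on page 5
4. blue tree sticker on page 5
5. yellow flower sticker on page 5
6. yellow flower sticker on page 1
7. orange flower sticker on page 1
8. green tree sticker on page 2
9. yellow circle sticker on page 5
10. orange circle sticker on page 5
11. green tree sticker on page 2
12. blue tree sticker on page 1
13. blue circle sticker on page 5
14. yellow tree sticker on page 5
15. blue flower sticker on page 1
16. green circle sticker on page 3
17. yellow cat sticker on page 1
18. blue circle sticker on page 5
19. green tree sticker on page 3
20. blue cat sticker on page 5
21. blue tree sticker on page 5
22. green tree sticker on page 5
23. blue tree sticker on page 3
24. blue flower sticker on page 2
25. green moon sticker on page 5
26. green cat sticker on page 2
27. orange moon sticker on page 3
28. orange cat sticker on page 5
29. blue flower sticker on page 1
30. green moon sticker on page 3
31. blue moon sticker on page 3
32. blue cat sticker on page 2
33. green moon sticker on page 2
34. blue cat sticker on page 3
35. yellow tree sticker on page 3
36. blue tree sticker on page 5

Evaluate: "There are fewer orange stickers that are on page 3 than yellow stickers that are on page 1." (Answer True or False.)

|orange stickers on page 3| = 1.
|yellow stickers on page 1| = 2.
The claim requires 1 < 2, which holds.

True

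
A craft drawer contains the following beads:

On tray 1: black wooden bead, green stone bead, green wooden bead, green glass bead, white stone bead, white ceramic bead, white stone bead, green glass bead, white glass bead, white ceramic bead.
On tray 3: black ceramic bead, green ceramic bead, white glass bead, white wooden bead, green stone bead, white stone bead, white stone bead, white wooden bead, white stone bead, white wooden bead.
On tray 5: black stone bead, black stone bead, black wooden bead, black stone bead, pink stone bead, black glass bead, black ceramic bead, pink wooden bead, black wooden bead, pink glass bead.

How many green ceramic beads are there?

1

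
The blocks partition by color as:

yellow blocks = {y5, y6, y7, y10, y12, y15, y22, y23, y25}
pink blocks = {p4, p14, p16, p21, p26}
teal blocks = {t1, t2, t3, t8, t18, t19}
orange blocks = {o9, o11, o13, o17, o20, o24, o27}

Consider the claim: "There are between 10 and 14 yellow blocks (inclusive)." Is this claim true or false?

There are 9 yellow blocks.
The claim requires 10 ≤ 9 ≤ 14, which does not hold.

False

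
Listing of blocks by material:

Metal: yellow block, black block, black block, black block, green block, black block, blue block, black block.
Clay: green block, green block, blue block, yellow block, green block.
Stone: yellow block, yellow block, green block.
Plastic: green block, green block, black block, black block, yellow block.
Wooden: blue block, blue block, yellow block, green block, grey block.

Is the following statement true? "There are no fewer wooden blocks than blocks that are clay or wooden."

False

wooden blocks: 5.
blocks that are clay or wooden: 10.
The claim requires 5 ≥ 10, which does not hold.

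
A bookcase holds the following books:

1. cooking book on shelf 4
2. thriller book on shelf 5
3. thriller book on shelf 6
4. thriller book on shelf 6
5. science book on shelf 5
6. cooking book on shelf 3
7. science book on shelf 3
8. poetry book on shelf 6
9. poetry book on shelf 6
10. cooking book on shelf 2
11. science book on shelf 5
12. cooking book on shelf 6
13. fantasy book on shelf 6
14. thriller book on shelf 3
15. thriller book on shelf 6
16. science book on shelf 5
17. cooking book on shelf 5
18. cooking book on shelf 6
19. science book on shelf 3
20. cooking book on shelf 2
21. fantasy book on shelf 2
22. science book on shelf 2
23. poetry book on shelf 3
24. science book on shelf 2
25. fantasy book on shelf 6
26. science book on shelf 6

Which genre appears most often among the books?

Counts by genre: science 8, cooking 7, thriller 5, fantasy 3, poetry 3.
The maximum is 8, held uniquely by science.

science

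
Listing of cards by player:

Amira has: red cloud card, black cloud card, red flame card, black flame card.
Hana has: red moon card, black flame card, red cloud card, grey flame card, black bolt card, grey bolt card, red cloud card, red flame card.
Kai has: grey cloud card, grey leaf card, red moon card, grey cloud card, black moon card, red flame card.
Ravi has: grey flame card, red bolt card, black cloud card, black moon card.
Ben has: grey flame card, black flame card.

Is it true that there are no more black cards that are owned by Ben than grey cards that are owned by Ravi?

True

black cards owned by Ben: 1.
grey cards owned by Ravi: 1.
The claim requires 1 ≤ 1, which holds.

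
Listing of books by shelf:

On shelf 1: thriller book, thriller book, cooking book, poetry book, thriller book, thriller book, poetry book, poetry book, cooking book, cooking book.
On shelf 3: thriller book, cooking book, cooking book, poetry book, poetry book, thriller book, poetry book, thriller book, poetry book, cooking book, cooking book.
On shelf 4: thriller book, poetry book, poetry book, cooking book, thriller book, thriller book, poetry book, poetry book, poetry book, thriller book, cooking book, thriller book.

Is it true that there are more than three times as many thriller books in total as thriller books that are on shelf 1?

False

There are 12 thriller books.
There are 4 thriller books on shelf 1.
The claim requires 12 > 3 × 4 = 12, which does not hold.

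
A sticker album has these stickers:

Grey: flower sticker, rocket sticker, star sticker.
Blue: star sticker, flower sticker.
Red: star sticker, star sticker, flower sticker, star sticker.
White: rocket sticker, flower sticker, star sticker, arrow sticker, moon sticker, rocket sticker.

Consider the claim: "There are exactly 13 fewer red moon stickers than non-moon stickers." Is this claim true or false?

False

red moon stickers: 0.
non-moon stickers: 14.
The claim requires 14 − 0 (= 14) to equal 13, which does not hold.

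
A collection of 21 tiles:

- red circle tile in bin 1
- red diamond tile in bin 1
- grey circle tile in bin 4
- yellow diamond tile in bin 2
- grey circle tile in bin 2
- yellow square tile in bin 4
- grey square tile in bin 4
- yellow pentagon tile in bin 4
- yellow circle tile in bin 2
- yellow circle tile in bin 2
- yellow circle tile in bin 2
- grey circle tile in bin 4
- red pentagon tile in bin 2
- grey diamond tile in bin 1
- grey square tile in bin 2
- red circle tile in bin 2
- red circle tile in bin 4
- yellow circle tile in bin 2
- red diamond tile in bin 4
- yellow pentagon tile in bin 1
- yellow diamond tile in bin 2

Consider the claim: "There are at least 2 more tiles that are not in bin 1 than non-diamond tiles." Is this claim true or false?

False

tiles that are not in bin 1: 17.
non-diamond tiles: 16.
The claim requires 17 − 16 = 1 ≥ 2, which does not hold.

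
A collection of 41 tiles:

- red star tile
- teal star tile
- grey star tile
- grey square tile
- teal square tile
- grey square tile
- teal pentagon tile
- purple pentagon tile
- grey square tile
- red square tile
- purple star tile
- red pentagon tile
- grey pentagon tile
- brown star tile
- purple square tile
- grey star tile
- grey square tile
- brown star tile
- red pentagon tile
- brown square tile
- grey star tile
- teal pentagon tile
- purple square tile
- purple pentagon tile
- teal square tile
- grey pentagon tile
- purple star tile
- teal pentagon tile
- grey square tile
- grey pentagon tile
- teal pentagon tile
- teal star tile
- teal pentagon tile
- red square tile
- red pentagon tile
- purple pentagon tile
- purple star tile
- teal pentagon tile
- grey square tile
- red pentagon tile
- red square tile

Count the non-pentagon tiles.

25

Total tiles: 41; with the excluded value: 16; remaining 41 − 16 = 25.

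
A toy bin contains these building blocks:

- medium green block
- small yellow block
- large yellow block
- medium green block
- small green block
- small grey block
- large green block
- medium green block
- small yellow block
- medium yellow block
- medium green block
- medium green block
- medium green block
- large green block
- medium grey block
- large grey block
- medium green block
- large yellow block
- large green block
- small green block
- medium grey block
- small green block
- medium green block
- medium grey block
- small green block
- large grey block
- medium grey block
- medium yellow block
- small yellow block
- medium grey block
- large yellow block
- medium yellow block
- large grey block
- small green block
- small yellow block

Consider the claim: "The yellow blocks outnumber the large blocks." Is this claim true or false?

True

|yellow blocks| = 10.
|large blocks| = 9.
The claim requires 10 > 9, which holds.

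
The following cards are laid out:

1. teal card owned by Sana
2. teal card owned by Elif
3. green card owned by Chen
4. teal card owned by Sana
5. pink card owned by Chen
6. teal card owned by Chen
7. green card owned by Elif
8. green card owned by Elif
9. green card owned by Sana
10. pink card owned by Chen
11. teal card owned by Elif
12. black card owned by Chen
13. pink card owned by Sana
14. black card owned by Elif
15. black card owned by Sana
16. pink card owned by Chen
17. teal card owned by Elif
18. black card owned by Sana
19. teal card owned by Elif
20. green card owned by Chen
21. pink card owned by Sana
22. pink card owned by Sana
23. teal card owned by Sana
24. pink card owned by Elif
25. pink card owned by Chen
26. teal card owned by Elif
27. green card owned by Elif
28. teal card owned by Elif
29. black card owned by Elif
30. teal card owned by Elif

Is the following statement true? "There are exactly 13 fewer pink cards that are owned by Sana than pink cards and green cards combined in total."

|pink cards owned by Sana| = 3.
pink cards: 8; green cards: 6; combined: 8 + 6 = 14.
The claim requires 14 − 3 (= 11) to equal 13, which does not hold.

False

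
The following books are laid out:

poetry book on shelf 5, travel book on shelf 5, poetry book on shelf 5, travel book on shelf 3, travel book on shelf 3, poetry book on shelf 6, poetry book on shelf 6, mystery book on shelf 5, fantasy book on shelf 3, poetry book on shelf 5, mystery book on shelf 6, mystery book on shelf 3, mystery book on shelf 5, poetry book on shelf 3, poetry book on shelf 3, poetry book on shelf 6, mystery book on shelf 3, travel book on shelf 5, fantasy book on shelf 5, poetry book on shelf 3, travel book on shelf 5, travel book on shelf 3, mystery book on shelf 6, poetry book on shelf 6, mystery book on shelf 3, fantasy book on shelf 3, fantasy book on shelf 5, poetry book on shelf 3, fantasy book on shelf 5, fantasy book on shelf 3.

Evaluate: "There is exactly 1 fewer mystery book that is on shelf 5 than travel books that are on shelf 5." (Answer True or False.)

True

|mystery books on shelf 5| = 2.
|travel books on shelf 5| = 3.
The claim requires 3 − 2 (= 1) to equal 1, which holds.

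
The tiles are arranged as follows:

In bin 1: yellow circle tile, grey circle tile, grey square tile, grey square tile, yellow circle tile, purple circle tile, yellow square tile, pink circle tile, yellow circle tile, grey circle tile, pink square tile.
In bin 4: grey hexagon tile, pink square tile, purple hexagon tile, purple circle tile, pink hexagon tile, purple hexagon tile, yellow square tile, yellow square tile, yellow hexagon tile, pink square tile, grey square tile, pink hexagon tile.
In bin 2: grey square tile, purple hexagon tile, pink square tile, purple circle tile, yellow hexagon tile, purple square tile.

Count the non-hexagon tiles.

Total tiles: 29; with the excluded value: 8; remaining 29 − 8 = 21.

21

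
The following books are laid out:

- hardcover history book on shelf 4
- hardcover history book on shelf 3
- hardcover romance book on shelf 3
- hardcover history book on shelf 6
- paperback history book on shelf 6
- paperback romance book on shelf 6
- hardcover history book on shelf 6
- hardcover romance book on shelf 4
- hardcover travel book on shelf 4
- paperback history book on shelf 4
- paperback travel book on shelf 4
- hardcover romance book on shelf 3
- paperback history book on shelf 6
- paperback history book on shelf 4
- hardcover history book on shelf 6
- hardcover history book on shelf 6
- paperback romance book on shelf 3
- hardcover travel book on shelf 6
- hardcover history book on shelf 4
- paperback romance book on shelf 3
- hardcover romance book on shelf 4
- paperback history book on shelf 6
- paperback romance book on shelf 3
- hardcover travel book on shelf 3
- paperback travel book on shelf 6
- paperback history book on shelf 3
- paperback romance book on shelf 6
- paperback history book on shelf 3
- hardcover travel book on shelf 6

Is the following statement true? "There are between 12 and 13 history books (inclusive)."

|history books| = 14.
The claim requires 12 ≤ 14 ≤ 13, which does not hold.

False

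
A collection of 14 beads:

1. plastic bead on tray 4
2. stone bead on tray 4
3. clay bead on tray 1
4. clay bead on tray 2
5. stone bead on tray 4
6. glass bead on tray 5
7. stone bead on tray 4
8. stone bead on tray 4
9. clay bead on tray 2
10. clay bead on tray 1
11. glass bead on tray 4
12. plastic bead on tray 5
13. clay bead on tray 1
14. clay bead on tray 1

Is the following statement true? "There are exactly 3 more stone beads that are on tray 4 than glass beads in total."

There are 4 stone beads on tray 4.
There are 2 glass beads.
The claim requires 4 − 2 (= 2) to equal 3, which does not hold.

False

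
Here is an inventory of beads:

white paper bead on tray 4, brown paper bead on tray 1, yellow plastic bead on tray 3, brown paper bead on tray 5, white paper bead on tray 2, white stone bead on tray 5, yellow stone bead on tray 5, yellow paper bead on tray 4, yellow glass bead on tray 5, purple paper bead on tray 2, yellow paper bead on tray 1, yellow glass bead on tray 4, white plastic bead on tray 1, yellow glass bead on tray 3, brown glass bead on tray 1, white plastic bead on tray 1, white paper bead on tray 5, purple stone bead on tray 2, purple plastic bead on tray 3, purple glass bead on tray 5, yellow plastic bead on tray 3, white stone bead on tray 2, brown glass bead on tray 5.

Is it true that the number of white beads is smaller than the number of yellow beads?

True

white beads: 7.
yellow beads: 8.
The claim requires 7 < 8, which holds.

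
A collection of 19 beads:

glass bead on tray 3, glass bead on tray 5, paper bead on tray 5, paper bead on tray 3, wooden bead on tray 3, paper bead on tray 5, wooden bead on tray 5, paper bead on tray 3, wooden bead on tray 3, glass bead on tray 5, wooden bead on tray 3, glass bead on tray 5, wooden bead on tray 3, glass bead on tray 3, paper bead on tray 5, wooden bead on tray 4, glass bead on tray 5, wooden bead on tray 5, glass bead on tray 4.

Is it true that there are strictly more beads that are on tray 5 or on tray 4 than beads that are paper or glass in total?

There are 11 beads on tray 5 or on tray 4.
There are 12 beads that are paper or glass.
The claim requires 11 > 12, which does not hold.

False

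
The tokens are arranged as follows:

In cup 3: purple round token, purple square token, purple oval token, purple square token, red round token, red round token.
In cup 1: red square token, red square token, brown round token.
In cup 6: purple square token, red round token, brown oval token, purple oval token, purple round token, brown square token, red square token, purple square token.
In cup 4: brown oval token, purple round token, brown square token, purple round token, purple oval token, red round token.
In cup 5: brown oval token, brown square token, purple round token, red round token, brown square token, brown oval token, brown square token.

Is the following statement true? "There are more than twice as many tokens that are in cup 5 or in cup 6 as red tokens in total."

tokens in cup 5 or in cup 6: 15.
red tokens: 8.
The claim requires 15 > 2 × 8 = 16, which does not hold.

False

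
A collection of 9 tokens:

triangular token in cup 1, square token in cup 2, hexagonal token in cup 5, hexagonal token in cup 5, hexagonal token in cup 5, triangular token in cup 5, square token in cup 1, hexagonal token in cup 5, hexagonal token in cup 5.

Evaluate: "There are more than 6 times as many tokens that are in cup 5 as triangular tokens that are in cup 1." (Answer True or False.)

tokens in cup 5: 6.
triangular tokens in cup 1: 1.
The claim requires 6 > 6 × 1 = 6, which does not hold.

False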